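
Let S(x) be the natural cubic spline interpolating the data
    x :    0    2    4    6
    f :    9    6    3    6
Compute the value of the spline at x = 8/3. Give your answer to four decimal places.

Put M_i = S'' at the i-th knot. Here h = (2, 2, 2) and Δ = (-3/2, -3/2, 3/2), so the interior equations h_(i-1)·M_(i-1) + 2(h_(i-1)+h_i)·M_i + h_i·M_(i+1) = 6(Δ_i − Δ_(i-1)) read
  2·M_0 + 8·M_1 + 2·M_2 = 6(Δ_1 - Δ_0) = 0
  2·M_1 + 8·M_2 + 2·M_3 = 6(Δ_2 - Δ_1) = 18
Natural end conditions: M_0 = M_3 = 0.
Forward elimination and back-substitution give M_0 = 0, M_1 = -3/5, M_2 = 12/5, M_3 = 0.
On [2, 4], S(x) = 6 - 19/10·(x - 2) - 3/10·(x - 2)² + 1/4·(x - 2)³.
With (x - 2) = 2/3: S(8/3) = 631/135.

4.6741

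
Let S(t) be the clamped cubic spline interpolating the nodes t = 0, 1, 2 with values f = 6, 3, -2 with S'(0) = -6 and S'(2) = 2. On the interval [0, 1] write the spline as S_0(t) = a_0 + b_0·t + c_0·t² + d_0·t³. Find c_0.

With m_i denoting the second derivative at x_i, h_i = 1, 1, and Δ_i = (y_(i+1) − y_i)/h_i = -3, -5:
  1·m_0 + 4·m_1 + 1·m_2 = 6(Δ_1 - Δ_0) = -12
Clamped end conditions give two more equations: 2h_0·m_0 + h_0·m_1 = 6(Δ_0 - S'(0)) = 18 and h_1·m_1 + 2h_1·m_2 = 6(S'(2) - Δ_1) = 42.
Hence m_0 = 16, m_1 = -14, m_2 = 28.
On [0, 1], with S_0(t) = a_0 + b_0·t + c_0·t² + d_0·t³: c_0 = m_0/2 = 8, d_0 = (m_1 - m_0)/(6h_0) = -5, b_0 = Δ_0 - h_0(2m_0 + m_1)/6 = -6.

8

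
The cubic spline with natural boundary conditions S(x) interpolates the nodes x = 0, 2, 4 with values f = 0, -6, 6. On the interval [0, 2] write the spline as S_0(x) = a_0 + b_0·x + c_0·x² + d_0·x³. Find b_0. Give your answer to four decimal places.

-5.2500

Put m_i = S'' at the i-th knot. Here h = (2, 2) and Δ = (-3, 6), so the interior equations h_(i-1)·m_(i-1) + 2(h_(i-1)+h_i)·m_i + h_i·m_(i+1) = 6(Δ_i − Δ_(i-1)) read
  2·m_0 + 8·m_1 + 2·m_2 = 6(Δ_1 - Δ_0) = 54
Natural end conditions: m_0 = m_2 = 0.
Hence m_0 = 0, m_1 = 27/4, m_2 = 0.
On [0, 2], with S_0(x) = a_0 + b_0·x + c_0·x² + d_0·x³: c_0 = m_0/2 = 0, d_0 = (m_1 - m_0)/(6h_0) = 9/16, b_0 = Δ_0 - h_0(2m_0 + m_1)/6 = -21/4.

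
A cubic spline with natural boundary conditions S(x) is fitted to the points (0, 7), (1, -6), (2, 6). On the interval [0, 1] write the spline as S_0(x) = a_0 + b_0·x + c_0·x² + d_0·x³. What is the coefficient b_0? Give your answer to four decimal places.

Let M_i = S''(x_i). Step sizes h_i = 1, 1; slopes of the chords Δ_i = (y_(i+1) - y_i)/h_i = -13, 12.
  1·M_0 + 4·M_1 + 1·M_2 = 6(Δ_1 - Δ_0) = 150
Natural end conditions: M_0 = M_2 = 0.
Forward elimination and back-substitution give M_0 = 0, M_1 = 75/2, M_2 = 0.
On [0, 1], with S_0(x) = a_0 + b_0·x + c_0·x² + d_0·x³: c_0 = M_0/2 = 0, d_0 = (M_1 - M_0)/(6h_0) = 25/4, b_0 = Δ_0 - h_0(2M_0 + M_1)/6 = -77/4.

-19.2500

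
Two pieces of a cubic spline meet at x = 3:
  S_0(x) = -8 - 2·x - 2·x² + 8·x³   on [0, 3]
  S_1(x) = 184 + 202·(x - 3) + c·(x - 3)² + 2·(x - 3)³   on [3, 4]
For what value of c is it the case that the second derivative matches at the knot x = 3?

70

S_0''(x) = -4 + 48·x, so S_0''(3) = 140. On the right, S_1''(3) = 2c, so c = 70.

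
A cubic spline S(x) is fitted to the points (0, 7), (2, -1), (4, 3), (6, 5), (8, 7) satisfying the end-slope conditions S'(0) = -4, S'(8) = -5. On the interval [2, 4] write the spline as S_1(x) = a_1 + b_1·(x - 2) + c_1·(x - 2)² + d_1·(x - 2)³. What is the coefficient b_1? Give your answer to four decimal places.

Let σ_i = S''(x_i). Step sizes h_i = 2, 2, 2, 2; slopes of the chords Δ_i = (y_(i+1) - y_i)/h_i = -4, 2, 1, 1.
  2·σ_0 + 8·σ_1 + 2·σ_2 = 6(Δ_1 - Δ_0) = 36
  2·σ_1 + 8·σ_2 + 2·σ_3 = 6(Δ_2 - Δ_1) = -6
  2·σ_2 + 8·σ_3 + 2·σ_4 = 6(Δ_3 - Δ_2) = 0
Clamped end conditions give two more equations: 2h_0·σ_0 + h_0·σ_1 = 6(Δ_0 - S'(0)) = 0 and h_3·σ_3 + 2h_3·σ_4 = 6(S'(8) - Δ_3) = -36.
Solving: σ_0 = -169/56, σ_1 = 169/28, σ_2 = -25/8, σ_3 = 97/28, σ_4 = -601/56.
On [2, 4], with S_1(x) = a_1 + b_1·(x - 2) + c_1·(x - 2)² + d_1·(x - 2)³: c_1 = σ_1/2 = 169/56, d_1 = (σ_2 - σ_1)/(6h_1) = -171/224, b_1 = Δ_1 - h_1(2σ_1 + σ_2)/6 = -55/56.

-0.9821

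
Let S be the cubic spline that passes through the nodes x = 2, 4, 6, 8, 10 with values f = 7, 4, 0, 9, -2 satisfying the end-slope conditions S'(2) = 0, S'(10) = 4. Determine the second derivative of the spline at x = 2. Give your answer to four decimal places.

Let M_i = S''(x_i). Step sizes h_i = 2, 2, 2, 2; slopes of the chords Δ_i = (y_(i+1) - y_i)/h_i = -3/2, -2, 9/2, -11/2.
  2·M_0 + 8·M_1 + 2·M_2 = 6(Δ_1 - Δ_0) = -3
  2·M_1 + 8·M_2 + 2·M_3 = 6(Δ_2 - Δ_1) = 39
  2·M_2 + 8·M_3 + 2·M_4 = 6(Δ_3 - Δ_2) = -60
Clamped end conditions give two more equations: 2h_0·M_0 + h_0·M_1 = 6(Δ_0 - S'(2)) = -9 and h_3·M_3 + 2h_3·M_4 = 6(S'(10) - Δ_3) = 57.
Solving: M_0 = -115/112, M_1 = -137/56, M_2 = 149/16, M_3 = -857/56, M_4 = 2453/112.

-1.0268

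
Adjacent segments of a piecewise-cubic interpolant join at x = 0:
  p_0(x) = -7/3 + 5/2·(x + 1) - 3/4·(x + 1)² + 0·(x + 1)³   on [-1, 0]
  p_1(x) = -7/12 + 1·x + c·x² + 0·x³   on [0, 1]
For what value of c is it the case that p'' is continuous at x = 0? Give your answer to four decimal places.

p_0''(x) = -3/2 + 0·(x + 1), so p_0''(0) = -3/2. On the right, p_1''(0) = 2c, so c = -3/4.

-0.7500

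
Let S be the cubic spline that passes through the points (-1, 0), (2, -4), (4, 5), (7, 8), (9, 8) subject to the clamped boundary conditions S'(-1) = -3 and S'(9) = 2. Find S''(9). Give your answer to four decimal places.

Let M_i = S''(x_i). Step sizes h_i = 3, 2, 3, 2; slopes of the chords Δ_i = (y_(i+1) - y_i)/h_i = -4/3, 9/2, 1, 0.
  3·M_0 + 10·M_1 + 2·M_2 = 6(Δ_1 - Δ_0) = 35
  2·M_1 + 10·M_2 + 3·M_3 = 6(Δ_2 - Δ_1) = -21
  3·M_2 + 10·M_3 + 2·M_4 = 6(Δ_3 - Δ_2) = -6
Clamped end conditions give two more equations: 2h_0·M_0 + h_0·M_1 = 6(Δ_0 - S'(-1)) = 10 and h_3·M_3 + 2h_3·M_4 = 6(S'(9) - Δ_3) = 12.
Solving the tridiagonal system: M_0 = -187/435, M_1 = 608/145, M_2 = -409/145, M_3 = -57/145, M_4 = 927/290.

3.1966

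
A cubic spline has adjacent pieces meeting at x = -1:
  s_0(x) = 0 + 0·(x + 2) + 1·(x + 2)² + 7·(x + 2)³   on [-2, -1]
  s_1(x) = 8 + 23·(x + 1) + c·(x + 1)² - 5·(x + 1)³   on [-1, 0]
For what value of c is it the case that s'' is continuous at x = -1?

22

s_0''(x) = 2 + 42·(x + 2), so s_0''(-1) = 44. On the right, s_1''(-1) = 2c, so c = 22.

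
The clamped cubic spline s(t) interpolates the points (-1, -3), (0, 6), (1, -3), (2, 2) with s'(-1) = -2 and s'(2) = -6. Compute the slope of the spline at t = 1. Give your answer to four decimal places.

Put M_i = s'' at the i-th knot. Here h = (1, 1, 1) and Δ = (9, -9, 5), so the interior equations h_(i-1)·M_(i-1) + 2(h_(i-1)+h_i)·M_i + h_i·M_(i+1) = 6(Δ_i − Δ_(i-1)) read
  1·M_0 + 4·M_1 + 1·M_2 = 6(Δ_1 - Δ_0) = -108
  1·M_1 + 4·M_2 + 1·M_3 = 6(Δ_2 - Δ_1) = 84
Clamped end conditions give two more equations: 2h_0·M_0 + h_0·M_1 = 6(Δ_0 - s'(-1)) = 66 and h_2·M_2 + 2h_2·M_3 = 6(s'(2) - Δ_2) = -66.
Solving: M_0 = 902/15, M_1 = -814/15, M_2 = 734/15, M_3 = -862/15.
On [1, 2], s'(t) = b_2 + 2c_2·(t - 1) + 3d_2·(t - 1)² with b_2 = Δ_2 - h_2(2M_2 + M_3)/6 = -26/15, c_2 = M_2/2 = 367/15, d_2 = (M_3 - M_2)/(6h_2) = -266/15. So s'(1) = -26/15.

-1.7333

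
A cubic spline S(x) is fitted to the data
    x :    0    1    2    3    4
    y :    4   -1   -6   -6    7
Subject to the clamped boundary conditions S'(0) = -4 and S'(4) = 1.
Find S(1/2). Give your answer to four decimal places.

Let M_i = S''(x_i). Step sizes h_i = 1, 1, 1, 1; slopes of the chords Δ_i = (y_(i+1) - y_i)/h_i = -5, -5, 0, 13.
  1·M_0 + 4·M_1 + 1·M_2 = 6(Δ_1 - Δ_0) = 0
  1·M_1 + 4·M_2 + 1·M_3 = 6(Δ_2 - Δ_1) = 30
  1·M_2 + 4·M_3 + 1·M_4 = 6(Δ_3 - Δ_2) = 78
Clamped end conditions give two more equations: 2h_0·M_0 + h_0·M_1 = 6(Δ_0 - S'(0)) = -6 and h_3·M_3 + 2h_3·M_4 = 6(S'(4) - Δ_3) = -72.
Hence M_0 = -25/7, M_1 = 8/7, M_2 = -1, M_3 = 230/7, M_4 = -367/7.
On [0, 1], S(x) = 4 - 4·x - 25/14·x² + 11/14·x³.
With x = 1/2: S(1/2) = 185/112.

1.6518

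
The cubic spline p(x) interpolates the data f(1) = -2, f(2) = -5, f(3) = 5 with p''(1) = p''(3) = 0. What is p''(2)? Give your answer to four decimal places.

19.5000

Write M_i for p''(x_i). With h_i = 1, 1 and divided differences Δ_i = -3, 10, the continuity of p' gives the tridiagonal system
  1·M_0 + 4·M_1 + 1·M_2 = 6(Δ_1 - Δ_0) = 78
Natural end conditions: M_0 = M_2 = 0.
Forward elimination and back-substitution give M_0 = 0, M_1 = 39/2, M_2 = 0.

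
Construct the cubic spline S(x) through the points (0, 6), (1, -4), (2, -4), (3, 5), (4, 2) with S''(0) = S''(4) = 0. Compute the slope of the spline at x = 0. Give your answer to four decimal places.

-11.8214

Put M_i = S'' at the i-th knot. Here h = (1, 1, 1, 1) and Δ = (-10, 0, 9, -3), so the interior equations h_(i-1)·M_(i-1) + 2(h_(i-1)+h_i)·M_i + h_i·M_(i+1) = 6(Δ_i − Δ_(i-1)) read
  1·M_0 + 4·M_1 + 1·M_2 = 6(Δ_1 - Δ_0) = 60
  1·M_1 + 4·M_2 + 1·M_3 = 6(Δ_2 - Δ_1) = 54
  1·M_2 + 4·M_3 + 1·M_4 = 6(Δ_3 - Δ_2) = -72
Natural end conditions: M_0 = M_4 = 0.
Hence M_0 = 0, M_1 = 153/14, M_2 = 114/7, M_3 = -309/14, M_4 = 0.
On [0, 1], S'(x) = b_0 + 2c_0·x + 3d_0·x² with b_0 = Δ_0 - h_0(2M_0 + M_1)/6 = -331/28, c_0 = M_0/2 = 0, d_0 = (M_1 - M_0)/(6h_0) = 51/28. So S'(0) = -331/28.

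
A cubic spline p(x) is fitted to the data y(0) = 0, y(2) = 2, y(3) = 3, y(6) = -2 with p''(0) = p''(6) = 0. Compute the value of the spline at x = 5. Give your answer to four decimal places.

Let m_i = p''(x_i). Step sizes h_i = 2, 1, 3; slopes of the chords Δ_i = (y_(i+1) - y_i)/h_i = 1, 1, -5/3.
  2·m_0 + 6·m_1 + 1·m_2 = 6(Δ_1 - Δ_0) = 0
  1·m_1 + 8·m_2 + 3·m_3 = 6(Δ_2 - Δ_1) = -16
Natural end conditions: m_0 = m_3 = 0.
Solving the tridiagonal system: m_0 = 0, m_1 = 16/47, m_2 = -96/47, m_3 = 0.
On [3, 6], p(x) = 3 + 53/141·(x - 3) - 48/47·(x - 3)² + 16/141·(x - 3)³.
With (x - 3) = 2: p(5) = 27/47.

0.5745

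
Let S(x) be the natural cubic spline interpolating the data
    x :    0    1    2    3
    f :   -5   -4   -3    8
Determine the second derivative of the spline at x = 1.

Put M_i = S'' at the i-th knot. Here h = (1, 1, 1) and Δ = (1, 1, 11), so the interior equations h_(i-1)·M_(i-1) + 2(h_(i-1)+h_i)·M_i + h_i·M_(i+1) = 6(Δ_i − Δ_(i-1)) read
  1·M_0 + 4·M_1 + 1·M_2 = 6(Δ_1 - Δ_0) = 0
  1·M_1 + 4·M_2 + 1·M_3 = 6(Δ_2 - Δ_1) = 60
Natural end conditions: M_0 = M_3 = 0.
Forward elimination and back-substitution give M_0 = 0, M_1 = -4, M_2 = 16, M_3 = 0.

-4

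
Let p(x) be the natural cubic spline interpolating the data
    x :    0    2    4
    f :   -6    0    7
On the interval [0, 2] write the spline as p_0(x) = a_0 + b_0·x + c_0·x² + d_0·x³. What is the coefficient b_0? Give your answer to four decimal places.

Put M_i = p'' at the i-th knot. Here h = (2, 2) and Δ = (3, 7/2), so the interior equations h_(i-1)·M_(i-1) + 2(h_(i-1)+h_i)·M_i + h_i·M_(i+1) = 6(Δ_i − Δ_(i-1)) read
  2·M_0 + 8·M_1 + 2·M_2 = 6(Δ_1 - Δ_0) = 3
Natural end conditions: M_0 = M_2 = 0.
Solving: M_0 = 0, M_1 = 3/8, M_2 = 0.
On [0, 2], with p_0(x) = a_0 + b_0·x + c_0·x² + d_0·x³: c_0 = M_0/2 = 0, d_0 = (M_1 - M_0)/(6h_0) = 1/32, b_0 = Δ_0 - h_0(2M_0 + M_1)/6 = 23/8.

2.8750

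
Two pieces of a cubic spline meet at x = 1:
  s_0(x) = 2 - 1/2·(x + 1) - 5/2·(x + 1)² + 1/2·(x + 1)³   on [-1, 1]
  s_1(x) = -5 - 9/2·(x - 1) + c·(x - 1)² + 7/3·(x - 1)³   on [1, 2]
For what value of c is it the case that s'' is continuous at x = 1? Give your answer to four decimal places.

s_0''(x) = -5 + 3·(x + 1), so s_0''(1) = 1. On the right, s_1''(1) = 2c, so c = 1/2.

0.5000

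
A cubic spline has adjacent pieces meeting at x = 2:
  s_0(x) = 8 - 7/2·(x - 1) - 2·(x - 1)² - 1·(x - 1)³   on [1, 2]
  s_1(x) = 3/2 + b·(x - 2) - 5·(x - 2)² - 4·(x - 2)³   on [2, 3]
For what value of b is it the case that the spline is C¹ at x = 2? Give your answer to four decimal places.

-10.5000

s_0'(x) = -7/2 - 4·(x - 1) - 3·(x - 1)², so s_0'(2) = -21/2. On the right, s_1'(2) = b, so b = -21/2.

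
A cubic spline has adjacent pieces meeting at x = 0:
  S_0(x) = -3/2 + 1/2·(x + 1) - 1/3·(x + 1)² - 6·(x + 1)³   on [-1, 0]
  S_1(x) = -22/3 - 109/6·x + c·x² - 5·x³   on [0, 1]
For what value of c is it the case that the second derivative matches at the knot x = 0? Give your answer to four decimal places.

-18.3333

S_0''(x) = -2/3 - 36·(x + 1), so S_0''(0) = -110/3. On the right, S_1''(0) = 2c, so c = -55/3.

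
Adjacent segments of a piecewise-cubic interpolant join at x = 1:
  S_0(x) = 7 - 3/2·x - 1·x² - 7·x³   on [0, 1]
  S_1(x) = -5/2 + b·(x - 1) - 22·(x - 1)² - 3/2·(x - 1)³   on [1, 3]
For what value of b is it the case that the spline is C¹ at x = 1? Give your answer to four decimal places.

S_0'(x) = -3/2 - 2·x - 21·x², so S_0'(1) = -49/2. On the right, S_1'(1) = b, so b = -49/2.

-24.5000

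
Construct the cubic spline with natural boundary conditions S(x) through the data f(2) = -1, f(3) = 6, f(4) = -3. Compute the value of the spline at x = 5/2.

Put M_i = S'' at the i-th knot. Here h = (1, 1) and Δ = (7, -9), so the interior equations h_(i-1)·M_(i-1) + 2(h_(i-1)+h_i)·M_i + h_i·M_(i+1) = 6(Δ_i − Δ_(i-1)) read
  1·M_0 + 4·M_1 + 1·M_2 = 6(Δ_1 - Δ_0) = -96
Natural end conditions: M_0 = M_2 = 0.
Hence M_0 = 0, M_1 = -24, M_2 = 0.
On [2, 3], S(x) = -1 + 11·(x - 2) + 0·(x - 2)² - 4·(x - 2)³.
With (x - 2) = 1/2: S(5/2) = 4.

4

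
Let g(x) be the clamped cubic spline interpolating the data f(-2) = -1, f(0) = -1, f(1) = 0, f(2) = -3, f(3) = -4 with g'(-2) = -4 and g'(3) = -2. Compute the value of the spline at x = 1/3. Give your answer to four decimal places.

-0.3071

Write σ_i for g''(x_i). With h_i = 2, 1, 1, 1 and divided differences Δ_i = 0, 1, -3, -1, the continuity of g' gives the tridiagonal system
  2·σ_0 + 6·σ_1 + 1·σ_2 = 6(Δ_1 - Δ_0) = 6
  1·σ_1 + 4·σ_2 + 1·σ_3 = 6(Δ_2 - Δ_1) = -24
  1·σ_2 + 4·σ_3 + 1·σ_4 = 6(Δ_3 - Δ_2) = 12
Clamped end conditions give two more equations: 2h_0·σ_0 + h_0·σ_1 = 6(Δ_0 - g'(-2)) = 24 and h_3·σ_3 + 2h_3·σ_4 = 6(g'(3) - Δ_3) = -6.
Solving the tridiagonal system: σ_0 = 239/41, σ_1 = 14/41, σ_2 = -316/41, σ_3 = 266/41, σ_4 = -256/41.
On [0, 1], g(x) = -1 + 89/41·x + 7/41·x² - 55/41·x³.
With x = 1/3: g(1/3) = -340/1107.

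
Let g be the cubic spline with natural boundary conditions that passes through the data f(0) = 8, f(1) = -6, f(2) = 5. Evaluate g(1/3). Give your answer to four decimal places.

With m_i denoting the second derivative at x_i, h_i = 1, 1, and Δ_i = (y_(i+1) − y_i)/h_i = -14, 11:
  1·m_0 + 4·m_1 + 1·m_2 = 6(Δ_1 - Δ_0) = 150
Natural end conditions: m_0 = m_2 = 0.
Solving the tridiagonal system: m_0 = 0, m_1 = 75/2, m_2 = 0.
On [0, 1], g(x) = 8 - 81/4·x + 0·x² + 25/4·x³.
With x = 1/3: g(1/3) = 40/27.

1.4815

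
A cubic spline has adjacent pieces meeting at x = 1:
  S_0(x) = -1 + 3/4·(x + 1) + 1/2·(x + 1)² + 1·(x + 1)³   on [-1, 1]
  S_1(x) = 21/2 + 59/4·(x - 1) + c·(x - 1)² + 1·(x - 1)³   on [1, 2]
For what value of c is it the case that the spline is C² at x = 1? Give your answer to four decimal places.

S_0''(x) = 1 + 6·(x + 1), so S_0''(1) = 13. On the right, S_1''(1) = 2c, so c = 13/2.

6.5000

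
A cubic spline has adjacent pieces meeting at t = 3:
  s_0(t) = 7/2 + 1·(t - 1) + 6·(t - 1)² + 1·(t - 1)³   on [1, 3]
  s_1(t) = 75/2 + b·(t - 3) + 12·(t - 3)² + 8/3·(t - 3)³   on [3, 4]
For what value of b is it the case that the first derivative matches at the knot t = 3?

s_0'(t) = 1 + 12·(t - 1) + 3·(t - 1)², so s_0'(3) = 37. On the right, s_1'(3) = b, so b = 37.

37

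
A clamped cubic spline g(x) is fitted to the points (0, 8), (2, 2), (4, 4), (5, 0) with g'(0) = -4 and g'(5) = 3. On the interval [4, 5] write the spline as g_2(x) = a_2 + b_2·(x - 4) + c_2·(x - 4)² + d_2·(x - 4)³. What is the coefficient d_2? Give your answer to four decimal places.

6.3913

Put M_i = g'' at the i-th knot. Here h = (2, 2, 1) and Δ = (-3, 1, -4), so the interior equations h_(i-1)·M_(i-1) + 2(h_(i-1)+h_i)·M_i + h_i·M_(i+1) = 6(Δ_i − Δ_(i-1)) read
  2·M_0 + 8·M_1 + 2·M_2 = 6(Δ_1 - Δ_0) = 24
  2·M_1 + 6·M_2 + 1·M_3 = 6(Δ_2 - Δ_1) = -30
Clamped end conditions give two more equations: 2h_0·M_0 + h_0·M_1 = 6(Δ_0 - g'(0)) = 6 and h_2·M_2 + 2h_2·M_3 = 6(g'(5) - Δ_2) = 42.
Solving: M_0 = -38/23, M_1 = 145/23, M_2 = -266/23, M_3 = 616/23.
On [4, 5], with g_2(x) = a_2 + b_2·(x - 4) + c_2·(x - 4)² + d_2·(x - 4)³: c_2 = M_2/2 = -133/23, d_2 = (M_3 - M_2)/(6h_2) = 147/23, b_2 = Δ_2 - h_2(2M_2 + M_3)/6 = -106/23.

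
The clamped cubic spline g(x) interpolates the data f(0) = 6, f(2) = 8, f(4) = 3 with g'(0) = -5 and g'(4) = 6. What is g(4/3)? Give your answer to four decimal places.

7.1481

Let m_i = g''(x_i). Step sizes h_i = 2, 2; slopes of the chords Δ_i = (y_(i+1) - y_i)/h_i = 1, -5/2.
  2·m_0 + 8·m_1 + 2·m_2 = 6(Δ_1 - Δ_0) = -21
Clamped end conditions give two more equations: 2h_0·m_0 + h_0·m_1 = 6(Δ_0 - g'(0)) = 36 and h_1·m_1 + 2h_1·m_2 = 6(g'(4) - Δ_1) = 51.
Solving the tridiagonal system: m_0 = 115/8, m_1 = -43/4, m_2 = 145/8.
On [0, 2], g(x) = 6 - 5·x + 115/16·x² - 67/32·x³.
With x = 4/3: g(4/3) = 193/27.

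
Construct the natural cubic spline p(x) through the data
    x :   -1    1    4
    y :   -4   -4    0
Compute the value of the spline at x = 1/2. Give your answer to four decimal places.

Put M_i = p'' at the i-th knot. Here h = (2, 3) and Δ = (0, 4/3), so the interior equations h_(i-1)·M_(i-1) + 2(h_(i-1)+h_i)·M_i + h_i·M_(i+1) = 6(Δ_i − Δ_(i-1)) read
  2·M_0 + 10·M_1 + 3·M_2 = 6(Δ_1 - Δ_0) = 8
Natural end conditions: M_0 = M_2 = 0.
Solving: M_0 = 0, M_1 = 4/5, M_2 = 0.
On [-1, 1], p(x) = -4 - 4/15·(x + 1) + 0·(x + 1)² + 1/15·(x + 1)³.
With (x + 1) = 3/2: p(1/2) = -167/40.

-4.1750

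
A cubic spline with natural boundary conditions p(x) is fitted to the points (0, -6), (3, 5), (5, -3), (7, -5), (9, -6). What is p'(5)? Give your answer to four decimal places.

Let m_i = p''(x_i). Step sizes h_i = 3, 2, 2, 2; slopes of the chords Δ_i = (y_(i+1) - y_i)/h_i = 11/3, -4, -1, -1/2.
  3·m_0 + 10·m_1 + 2·m_2 = 6(Δ_1 - Δ_0) = -46
  2·m_1 + 8·m_2 + 2·m_3 = 6(Δ_2 - Δ_1) = 18
  2·m_2 + 8·m_3 + 2·m_4 = 6(Δ_3 - Δ_2) = 3
Natural end conditions: m_0 = m_4 = 0.
Hence m_0 = 0, m_1 = -759/142, m_2 = 529/142, m_3 = -79/142, m_4 = 0.
On [5, 7], p'(x) = b_2 + 2c_2·(x - 5) + 3d_2·(x - 5)² with b_2 = Δ_2 - h_2(2m_2 + m_3)/6 = -1405/426, c_2 = m_2/2 = 529/284, d_2 = (m_3 - m_2)/(6h_2) = -76/213. So p'(5) = -1405/426.

-3.2981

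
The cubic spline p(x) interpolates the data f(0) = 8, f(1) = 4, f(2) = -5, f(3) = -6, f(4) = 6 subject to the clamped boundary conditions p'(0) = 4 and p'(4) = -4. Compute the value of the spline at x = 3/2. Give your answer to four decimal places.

-0.5714

With M_i denoting the second derivative at x_i, h_i = 1, 1, 1, 1, and Δ_i = (y_(i+1) − y_i)/h_i = -4, -9, -1, 12:
  1·M_0 + 4·M_1 + 1·M_2 = 6(Δ_1 - Δ_0) = -30
  1·M_1 + 4·M_2 + 1·M_3 = 6(Δ_2 - Δ_1) = 48
  1·M_2 + 4·M_3 + 1·M_4 = 6(Δ_3 - Δ_2) = 78
Clamped end conditions give two more equations: 2h_0·M_0 + h_0·M_1 = 6(Δ_0 - p'(0)) = -48 and h_3·M_3 + 2h_3·M_4 = 6(p'(4) - Δ_3) = -96.
Forward elimination and back-substitution give M_0 = -158/7, M_1 = -20/7, M_2 = 4, M_3 = 244/7, M_4 = -458/7.
On [1, 2], p(x) = 4 - 61/7·(x - 1) - 10/7·(x - 1)² + 8/7·(x - 1)³.
With (x - 1) = 1/2: p(3/2) = -4/7.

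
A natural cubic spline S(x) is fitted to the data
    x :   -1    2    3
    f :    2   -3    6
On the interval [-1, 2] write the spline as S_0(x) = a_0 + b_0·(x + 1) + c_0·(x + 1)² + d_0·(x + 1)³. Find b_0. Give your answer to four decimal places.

Let M_i = S''(x_i). Step sizes h_i = 3, 1; slopes of the chords Δ_i = (y_(i+1) - y_i)/h_i = -5/3, 9.
  3·M_0 + 8·M_1 + 1·M_2 = 6(Δ_1 - Δ_0) = 64
Natural end conditions: M_0 = M_2 = 0.
Solving: M_0 = 0, M_1 = 8, M_2 = 0.
On [-1, 2], with S_0(x) = a_0 + b_0·(x + 1) + c_0·(x + 1)² + d_0·(x + 1)³: c_0 = M_0/2 = 0, d_0 = (M_1 - M_0)/(6h_0) = 4/9, b_0 = Δ_0 - h_0(2M_0 + M_1)/6 = -17/3.

-5.6667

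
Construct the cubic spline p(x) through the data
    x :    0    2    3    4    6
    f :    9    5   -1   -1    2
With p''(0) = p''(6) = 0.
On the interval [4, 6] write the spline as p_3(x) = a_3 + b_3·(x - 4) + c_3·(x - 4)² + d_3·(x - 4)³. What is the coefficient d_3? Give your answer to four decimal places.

Write σ_i for p''(x_i). With h_i = 2, 1, 1, 2 and divided differences Δ_i = -2, -6, 0, 3/2, the continuity of p' gives the tridiagonal system
  2·σ_0 + 6·σ_1 + 1·σ_2 = 6(Δ_1 - Δ_0) = -24
  1·σ_1 + 4·σ_2 + 1·σ_3 = 6(Δ_2 - Δ_1) = 36
  1·σ_2 + 6·σ_3 + 2·σ_4 = 6(Δ_3 - Δ_2) = 9
Natural end conditions: σ_0 = σ_4 = 0.
Solving the tridiagonal system: σ_0 = 0, σ_1 = -23/4, σ_2 = 21/2, σ_3 = -1/4, σ_4 = 0.
On [4, 6], with p_3(x) = a_3 + b_3·(x - 4) + c_3·(x - 4)² + d_3·(x - 4)³: c_3 = σ_3/2 = -1/8, d_3 = (σ_4 - σ_3)/(6h_3) = 1/48, b_3 = Δ_3 - h_3(2σ_3 + σ_4)/6 = 5/3.

0.0208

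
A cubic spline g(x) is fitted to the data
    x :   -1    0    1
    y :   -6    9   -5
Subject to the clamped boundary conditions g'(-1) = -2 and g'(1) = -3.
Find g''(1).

With M_i denoting the second derivative at x_i, h_i = 1, 1, and Δ_i = (y_(i+1) − y_i)/h_i = 15, -14:
  1·M_0 + 4·M_1 + 1·M_2 = 6(Δ_1 - Δ_0) = -174
Clamped end conditions give two more equations: 2h_0·M_0 + h_0·M_1 = 6(Δ_0 - g'(-1)) = 102 and h_1·M_1 + 2h_1·M_2 = 6(g'(1) - Δ_1) = 66.
Solving the tridiagonal system: M_0 = 94, M_1 = -86, M_2 = 76.

76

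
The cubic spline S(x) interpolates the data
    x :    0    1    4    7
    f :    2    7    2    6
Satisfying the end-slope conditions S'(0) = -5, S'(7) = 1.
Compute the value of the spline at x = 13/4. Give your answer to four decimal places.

4.7545

Write m_i for S''(x_i). With h_i = 1, 3, 3 and divided differences Δ_i = 5, -5/3, 4/3, the continuity of S' gives the tridiagonal system
  1·m_0 + 8·m_1 + 3·m_2 = 6(Δ_1 - Δ_0) = -40
  3·m_1 + 12·m_2 + 3·m_3 = 6(Δ_2 - Δ_1) = 18
Clamped end conditions give two more equations: 2h_0·m_0 + h_0·m_1 = 6(Δ_0 - S'(0)) = 60 and h_2·m_2 + 2h_2·m_3 = 6(S'(7) - Δ_2) = -2.
Solving: m_0 = 1106/31, m_1 = -352/31, m_2 = 470/93, m_3 = -266/93.
On [1, 4], S(x) = 7 + 222/31·(x - 1) - 176/31·(x - 1)² + 763/837·(x - 1)³.
With (x - 1) = 9/4: S(13/4) = 9433/1984.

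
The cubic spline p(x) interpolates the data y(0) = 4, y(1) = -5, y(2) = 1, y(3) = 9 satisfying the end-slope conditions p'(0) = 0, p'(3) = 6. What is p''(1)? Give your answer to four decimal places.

34.8000

Put σ_i = p'' at the i-th knot. Here h = (1, 1, 1) and Δ = (-9, 6, 8), so the interior equations h_(i-1)·σ_(i-1) + 2(h_(i-1)+h_i)·σ_i + h_i·σ_(i+1) = 6(Δ_i − Δ_(i-1)) read
  1·σ_0 + 4·σ_1 + 1·σ_2 = 6(Δ_1 - Δ_0) = 90
  1·σ_1 + 4·σ_2 + 1·σ_3 = 6(Δ_2 - Δ_1) = 12
Clamped end conditions give two more equations: 2h_0·σ_0 + h_0·σ_1 = 6(Δ_0 - p'(0)) = -54 and h_2·σ_2 + 2h_2·σ_3 = 6(p'(3) - Δ_2) = -12.
Forward elimination and back-substitution give σ_0 = -222/5, σ_1 = 174/5, σ_2 = -24/5, σ_3 = -18/5.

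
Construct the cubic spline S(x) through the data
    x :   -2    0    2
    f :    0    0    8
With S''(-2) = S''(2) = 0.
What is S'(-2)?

-1

Let M_i = S''(x_i). Step sizes h_i = 2, 2; slopes of the chords Δ_i = (y_(i+1) - y_i)/h_i = 0, 4.
  2·M_0 + 8·M_1 + 2·M_2 = 6(Δ_1 - Δ_0) = 24
Natural end conditions: M_0 = M_2 = 0.
Solving: M_0 = 0, M_1 = 3, M_2 = 0.
On [-2, 0], S'(x) = b_0 + 2c_0·(x + 2) + 3d_0·(x + 2)² with b_0 = Δ_0 - h_0(2M_0 + M_1)/6 = -1, c_0 = M_0/2 = 0, d_0 = (M_1 - M_0)/(6h_0) = 1/4. So S'(-2) = -1.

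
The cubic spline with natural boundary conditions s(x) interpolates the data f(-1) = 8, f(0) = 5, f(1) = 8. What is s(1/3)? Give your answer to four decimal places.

Let M_i = s''(x_i). Step sizes h_i = 1, 1; slopes of the chords Δ_i = (y_(i+1) - y_i)/h_i = -3, 3.
  1·M_0 + 4·M_1 + 1·M_2 = 6(Δ_1 - Δ_0) = 36
Natural end conditions: M_0 = M_2 = 0.
Solving the tridiagonal system: M_0 = 0, M_1 = 9, M_2 = 0.
On [0, 1], s(x) = 5 + 0·x + 9/2·x² - 3/2·x³.
With x = 1/3: s(1/3) = 49/9.

5.4444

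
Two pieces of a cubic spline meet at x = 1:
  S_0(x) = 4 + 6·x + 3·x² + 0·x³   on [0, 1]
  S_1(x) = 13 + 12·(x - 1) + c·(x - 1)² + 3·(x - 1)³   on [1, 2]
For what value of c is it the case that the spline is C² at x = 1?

3

S_0''(x) = 6 + 0·x, so S_0''(1) = 6. On the right, S_1''(1) = 2c, so c = 3.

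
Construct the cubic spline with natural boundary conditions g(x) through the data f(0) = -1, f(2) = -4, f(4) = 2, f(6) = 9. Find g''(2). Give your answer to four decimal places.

With M_i denoting the second derivative at x_i, h_i = 2, 2, 2, and Δ_i = (y_(i+1) − y_i)/h_i = -3/2, 3, 7/2:
  2·M_0 + 8·M_1 + 2·M_2 = 6(Δ_1 - Δ_0) = 27
  2·M_1 + 8·M_2 + 2·M_3 = 6(Δ_2 - Δ_1) = 3
Natural end conditions: M_0 = M_3 = 0.
Solving the tridiagonal system: M_0 = 0, M_1 = 7/2, M_2 = -1/2, M_3 = 0.

3.5000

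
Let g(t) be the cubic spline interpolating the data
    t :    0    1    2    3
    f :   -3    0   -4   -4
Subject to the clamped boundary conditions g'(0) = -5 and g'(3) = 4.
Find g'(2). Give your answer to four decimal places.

-4.4000

With M_i denoting the second derivative at x_i, h_i = 1, 1, 1, and Δ_i = (y_(i+1) − y_i)/h_i = 3, -4, 0:
  1·M_0 + 4·M_1 + 1·M_2 = 6(Δ_1 - Δ_0) = -42
  1·M_1 + 4·M_2 + 1·M_3 = 6(Δ_2 - Δ_1) = 24
Clamped end conditions give two more equations: 2h_0·M_0 + h_0·M_1 = 6(Δ_0 - g'(0)) = 48 and h_2·M_2 + 2h_2·M_3 = 6(g'(3) - Δ_2) = 24.
Forward elimination and back-substitution give M_0 = 174/5, M_1 = -108/5, M_2 = 48/5, M_3 = 36/5.
On [2, 3], g'(t) = b_2 + 2c_2·(t - 2) + 3d_2·(t - 2)² with b_2 = Δ_2 - h_2(2M_2 + M_3)/6 = -22/5, c_2 = M_2/2 = 24/5, d_2 = (M_3 - M_2)/(6h_2) = -2/5. So g'(2) = -22/5.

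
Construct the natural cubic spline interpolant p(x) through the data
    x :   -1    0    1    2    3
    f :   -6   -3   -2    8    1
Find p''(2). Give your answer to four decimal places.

Let M_i = p''(x_i). Step sizes h_i = 1, 1, 1, 1; slopes of the chords Δ_i = (y_(i+1) - y_i)/h_i = 3, 1, 10, -7.
  1·M_0 + 4·M_1 + 1·M_2 = 6(Δ_1 - Δ_0) = -12
  1·M_1 + 4·M_2 + 1·M_3 = 6(Δ_2 - Δ_1) = 54
  1·M_2 + 4·M_3 + 1·M_4 = 6(Δ_3 - Δ_2) = -102
Natural end conditions: M_0 = M_4 = 0.
Hence M_0 = 0, M_1 = -249/28, M_2 = 165/7, M_3 = -879/28, M_4 = 0.

-31.3929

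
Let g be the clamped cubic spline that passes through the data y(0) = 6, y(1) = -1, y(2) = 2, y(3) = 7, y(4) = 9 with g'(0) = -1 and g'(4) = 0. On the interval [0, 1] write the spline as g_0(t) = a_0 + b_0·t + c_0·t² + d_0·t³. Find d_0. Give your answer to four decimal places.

8.7143

Let M_i = g''(x_i). Step sizes h_i = 1, 1, 1, 1; slopes of the chords Δ_i = (y_(i+1) - y_i)/h_i = -7, 3, 5, 2.
  1·M_0 + 4·M_1 + 1·M_2 = 6(Δ_1 - Δ_0) = 60
  1·M_1 + 4·M_2 + 1·M_3 = 6(Δ_2 - Δ_1) = 12
  1·M_2 + 4·M_3 + 1·M_4 = 6(Δ_3 - Δ_2) = -18
Clamped end conditions give two more equations: 2h_0·M_0 + h_0·M_1 = 6(Δ_0 - g'(0)) = -36 and h_3·M_3 + 2h_3·M_4 = 6(g'(4) - Δ_3) = -12.
Solving: M_0 = -206/7, M_1 = 160/7, M_2 = -2, M_3 = -20/7, M_4 = -32/7.
On [0, 1], with g_0(t) = a_0 + b_0·t + c_0·t² + d_0·t³: c_0 = M_0/2 = -103/7, d_0 = (M_1 - M_0)/(6h_0) = 61/7, b_0 = Δ_0 - h_0(2M_0 + M_1)/6 = -1.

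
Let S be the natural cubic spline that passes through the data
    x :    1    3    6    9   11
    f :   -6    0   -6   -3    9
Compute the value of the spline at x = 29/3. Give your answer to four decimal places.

0.3900

With M_i denoting the second derivative at x_i, h_i = 2, 3, 3, 2, and Δ_i = (y_(i+1) − y_i)/h_i = 3, -2, 1, 6:
  2·M_0 + 10·M_1 + 3·M_2 = 6(Δ_1 - Δ_0) = -30
  3·M_1 + 12·M_2 + 3·M_3 = 6(Δ_2 - Δ_1) = 18
  3·M_2 + 10·M_3 + 2·M_4 = 6(Δ_3 - Δ_2) = 30
Natural end conditions: M_0 = M_4 = 0.
Forward elimination and back-substitution give M_0 = 0, M_1 = -60/17, M_2 = 30/17, M_3 = 42/17, M_4 = 0.
On [9, 11], S(x) = -3 + 74/17·(x - 9) + 21/17·(x - 9)² - 7/34·(x - 9)³.
With (x - 9) = 2/3: S(29/3) = 179/459.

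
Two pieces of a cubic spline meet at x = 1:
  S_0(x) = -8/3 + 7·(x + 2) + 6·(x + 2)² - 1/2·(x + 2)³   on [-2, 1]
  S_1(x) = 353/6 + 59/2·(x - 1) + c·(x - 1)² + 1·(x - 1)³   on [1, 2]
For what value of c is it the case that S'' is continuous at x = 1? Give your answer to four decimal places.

S_0''(x) = 12 - 3·(x + 2), so S_0''(1) = 3. On the right, S_1''(1) = 2c, so c = 3/2.

1.5000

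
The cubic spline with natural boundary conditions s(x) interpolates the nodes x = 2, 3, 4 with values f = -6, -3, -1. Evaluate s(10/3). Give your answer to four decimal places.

Let m_i = s''(x_i). Step sizes h_i = 1, 1; slopes of the chords Δ_i = (y_(i+1) - y_i)/h_i = 3, 2.
  1·m_0 + 4·m_1 + 1·m_2 = 6(Δ_1 - Δ_0) = -6
Natural end conditions: m_0 = m_2 = 0.
Solving: m_0 = 0, m_1 = -3/2, m_2 = 0.
On [3, 4], s(x) = -3 + 5/2·(x - 3) - 3/4·(x - 3)² + 1/4·(x - 3)³.
With (x - 3) = 1/3: s(10/3) = -121/54.

-2.2407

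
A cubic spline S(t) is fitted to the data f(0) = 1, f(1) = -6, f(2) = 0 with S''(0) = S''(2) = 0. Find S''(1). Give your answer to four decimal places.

19.5000

Write M_i for S''(x_i). With h_i = 1, 1 and divided differences Δ_i = -7, 6, the continuity of S' gives the tridiagonal system
  1·M_0 + 4·M_1 + 1·M_2 = 6(Δ_1 - Δ_0) = 78
Natural end conditions: M_0 = M_2 = 0.
Forward elimination and back-substitution give M_0 = 0, M_1 = 39/2, M_2 = 0.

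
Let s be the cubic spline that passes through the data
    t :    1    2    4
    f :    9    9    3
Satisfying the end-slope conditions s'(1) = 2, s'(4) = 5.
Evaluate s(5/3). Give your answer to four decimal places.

Let σ_i = s''(x_i). Step sizes h_i = 1, 2; slopes of the chords Δ_i = (y_(i+1) - y_i)/h_i = 0, -3.
  1·σ_0 + 6·σ_1 + 2·σ_2 = 6(Δ_1 - Δ_0) = -18
Clamped end conditions give two more equations: 2h_0·σ_0 + h_0·σ_1 = 6(Δ_0 - s'(1)) = -12 and h_1·σ_1 + 2h_1·σ_2 = 6(s'(4) - Δ_1) = 48.
Forward elimination and back-substitution give σ_0 = -2, σ_1 = -8, σ_2 = 16.
On [1, 2], s(t) = 9 + 2·(t - 1) - 1·(t - 1)² - 1·(t - 1)³.
With (t - 1) = 2/3: s(5/3) = 259/27.

9.5926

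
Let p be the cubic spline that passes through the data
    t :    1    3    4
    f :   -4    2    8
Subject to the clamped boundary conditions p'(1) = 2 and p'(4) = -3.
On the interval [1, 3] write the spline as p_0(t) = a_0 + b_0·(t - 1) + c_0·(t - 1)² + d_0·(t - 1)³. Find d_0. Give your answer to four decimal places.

1.0417

With M_i denoting the second derivative at x_i, h_i = 2, 1, and Δ_i = (y_(i+1) − y_i)/h_i = 3, 6:
  2·M_0 + 6·M_1 + 1·M_2 = 6(Δ_1 - Δ_0) = 18
Clamped end conditions give two more equations: 2h_0·M_0 + h_0·M_1 = 6(Δ_0 - p'(1)) = 6 and h_1·M_1 + 2h_1·M_2 = 6(p'(4) - Δ_1) = -54.
Forward elimination and back-substitution give M_0 = -19/6, M_1 = 28/3, M_2 = -95/3.
On [1, 3], with p_0(t) = a_0 + b_0·(t - 1) + c_0·(t - 1)² + d_0·(t - 1)³: c_0 = M_0/2 = -19/12, d_0 = (M_1 - M_0)/(6h_0) = 25/24, b_0 = Δ_0 - h_0(2M_0 + M_1)/6 = 2.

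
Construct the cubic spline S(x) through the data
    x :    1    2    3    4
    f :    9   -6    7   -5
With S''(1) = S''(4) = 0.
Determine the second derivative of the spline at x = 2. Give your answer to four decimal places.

Let M_i = S''(x_i). Step sizes h_i = 1, 1, 1; slopes of the chords Δ_i = (y_(i+1) - y_i)/h_i = -15, 13, -12.
  1·M_0 + 4·M_1 + 1·M_2 = 6(Δ_1 - Δ_0) = 168
  1·M_1 + 4·M_2 + 1·M_3 = 6(Δ_2 - Δ_1) = -150
Natural end conditions: M_0 = M_3 = 0.
Forward elimination and back-substitution give M_0 = 0, M_1 = 274/5, M_2 = -256/5, M_3 = 0.

54.8000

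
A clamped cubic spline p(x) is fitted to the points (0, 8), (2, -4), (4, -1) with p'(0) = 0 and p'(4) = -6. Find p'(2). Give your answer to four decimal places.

Write M_i for p''(x_i). With h_i = 2, 2 and divided differences Δ_i = -6, 3/2, the continuity of p' gives the tridiagonal system
  2·M_0 + 8·M_1 + 2·M_2 = 6(Δ_1 - Δ_0) = 45
Clamped end conditions give two more equations: 2h_0·M_0 + h_0·M_1 = 6(Δ_0 - p'(0)) = -36 and h_1·M_1 + 2h_1·M_2 = 6(p'(4) - Δ_1) = -45.
Solving the tridiagonal system: M_0 = -129/8, M_1 = 57/4, M_2 = -147/8.
On [2, 4], p'(x) = b_1 + 2c_1·(x - 2) + 3d_1·(x - 2)² with b_1 = Δ_1 - h_1(2M_1 + M_2)/6 = -15/8, c_1 = M_1/2 = 57/8, d_1 = (M_2 - M_1)/(6h_1) = -87/32. So p'(2) = -15/8.

-1.8750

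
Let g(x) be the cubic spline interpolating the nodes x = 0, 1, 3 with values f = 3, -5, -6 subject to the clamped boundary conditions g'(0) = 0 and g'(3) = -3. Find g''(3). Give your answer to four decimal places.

With M_i denoting the second derivative at x_i, h_i = 1, 2, and Δ_i = (y_(i+1) − y_i)/h_i = -8, -1/2:
  1·M_0 + 6·M_1 + 2·M_2 = 6(Δ_1 - Δ_0) = 45
Clamped end conditions give two more equations: 2h_0·M_0 + h_0·M_1 = 6(Δ_0 - g'(0)) = -48 and h_1·M_1 + 2h_1·M_2 = 6(g'(3) - Δ_1) = -15.
Hence M_0 = -65/2, M_1 = 17, M_2 = -49/4.

-12.2500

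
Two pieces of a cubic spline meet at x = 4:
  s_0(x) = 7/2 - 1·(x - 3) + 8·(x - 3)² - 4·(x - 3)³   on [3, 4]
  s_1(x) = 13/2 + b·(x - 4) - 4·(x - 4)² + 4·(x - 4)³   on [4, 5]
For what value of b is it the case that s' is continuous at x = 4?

s_0'(x) = -1 + 16·(x - 3) - 12·(x - 3)², so s_0'(4) = 3. On the right, s_1'(4) = b, so b = 3.

3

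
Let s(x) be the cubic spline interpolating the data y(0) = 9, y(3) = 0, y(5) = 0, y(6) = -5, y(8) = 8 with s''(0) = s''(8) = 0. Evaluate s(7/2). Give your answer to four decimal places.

0.5401

Let m_i = s''(x_i). Step sizes h_i = 3, 2, 1, 2; slopes of the chords Δ_i = (y_(i+1) - y_i)/h_i = -3, 0, -5, 13/2.
  3·m_0 + 10·m_1 + 2·m_2 = 6(Δ_1 - Δ_0) = 18
  2·m_1 + 6·m_2 + 1·m_3 = 6(Δ_2 - Δ_1) = -30
  1·m_2 + 6·m_3 + 2·m_4 = 6(Δ_3 - Δ_2) = 69
Natural end conditions: m_0 = m_4 = 0.
Solving: m_0 = 0, m_1 = 564/163, m_2 = -1353/163, m_3 = 2100/163, m_4 = 0.
On [3, 5], s(x) = 0 + 75/163·(x - 3) + 282/163·(x - 3)² - 639/652·(x - 3)³.
With (x - 3) = 1/2: s(7/2) = 2817/5216.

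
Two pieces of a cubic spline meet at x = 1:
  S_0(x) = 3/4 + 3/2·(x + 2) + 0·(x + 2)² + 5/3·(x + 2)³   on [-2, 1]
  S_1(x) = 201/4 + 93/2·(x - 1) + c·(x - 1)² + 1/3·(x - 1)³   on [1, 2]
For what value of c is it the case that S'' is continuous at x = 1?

15

S_0''(x) = 0 + 10·(x + 2), so S_0''(1) = 30. On the right, S_1''(1) = 2c, so c = 15.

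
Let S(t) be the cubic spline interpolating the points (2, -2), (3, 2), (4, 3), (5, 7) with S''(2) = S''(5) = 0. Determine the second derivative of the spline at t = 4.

6

Let M_i = S''(x_i). Step sizes h_i = 1, 1, 1; slopes of the chords Δ_i = (y_(i+1) - y_i)/h_i = 4, 1, 4.
  1·M_0 + 4·M_1 + 1·M_2 = 6(Δ_1 - Δ_0) = -18
  1·M_1 + 4·M_2 + 1·M_3 = 6(Δ_2 - Δ_1) = 18
Natural end conditions: M_0 = M_3 = 0.
Hence M_0 = 0, M_1 = -6, M_2 = 6, M_3 = 0.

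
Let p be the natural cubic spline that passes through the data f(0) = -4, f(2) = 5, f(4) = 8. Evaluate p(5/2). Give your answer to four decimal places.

6.2422

Let σ_i = p''(x_i). Step sizes h_i = 2, 2; slopes of the chords Δ_i = (y_(i+1) - y_i)/h_i = 9/2, 3/2.
  2·σ_0 + 8·σ_1 + 2·σ_2 = 6(Δ_1 - Δ_0) = -18
Natural end conditions: σ_0 = σ_2 = 0.
Hence σ_0 = 0, σ_1 = -9/4, σ_2 = 0.
On [2, 4], p(x) = 5 + 3·(x - 2) - 9/8·(x - 2)² + 3/16·(x - 2)³.
With (x - 2) = 1/2: p(5/2) = 799/128.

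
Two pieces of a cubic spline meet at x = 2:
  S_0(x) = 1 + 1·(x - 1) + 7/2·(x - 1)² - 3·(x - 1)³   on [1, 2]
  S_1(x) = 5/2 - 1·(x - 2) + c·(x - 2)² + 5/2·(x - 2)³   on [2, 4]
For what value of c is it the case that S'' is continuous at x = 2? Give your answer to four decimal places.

-5.5000

S_0''(x) = 7 - 18·(x - 1), so S_0''(2) = -11. On the right, S_1''(2) = 2c, so c = -11/2.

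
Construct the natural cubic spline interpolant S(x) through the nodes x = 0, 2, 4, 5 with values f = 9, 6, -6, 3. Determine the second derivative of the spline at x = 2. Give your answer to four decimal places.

-7.7727

With m_i denoting the second derivative at x_i, h_i = 2, 2, 1, and Δ_i = (y_(i+1) − y_i)/h_i = -3/2, -6, 9:
  2·m_0 + 8·m_1 + 2·m_2 = 6(Δ_1 - Δ_0) = -27
  2·m_1 + 6·m_2 + 1·m_3 = 6(Δ_2 - Δ_1) = 90
Natural end conditions: m_0 = m_3 = 0.
Solving the tridiagonal system: m_0 = 0, m_1 = -171/22, m_2 = 387/22, m_3 = 0.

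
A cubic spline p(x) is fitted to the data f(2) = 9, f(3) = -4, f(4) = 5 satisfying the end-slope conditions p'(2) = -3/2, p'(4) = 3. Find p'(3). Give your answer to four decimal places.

Write σ_i for p''(x_i). With h_i = 1, 1 and divided differences Δ_i = -13, 9, the continuity of p' gives the tridiagonal system
  1·σ_0 + 4·σ_1 + 1·σ_2 = 6(Δ_1 - Δ_0) = 132
Clamped end conditions give two more equations: 2h_0·σ_0 + h_0·σ_1 = 6(Δ_0 - p'(2)) = -69 and h_1·σ_1 + 2h_1·σ_2 = 6(p'(4) - Δ_1) = -36.
Forward elimination and back-substitution give σ_0 = -261/4, σ_1 = 123/2, σ_2 = -195/4.
On [3, 4], p'(x) = b_1 + 2c_1·(x - 3) + 3d_1·(x - 3)² with b_1 = Δ_1 - h_1(2σ_1 + σ_2)/6 = -27/8, c_1 = σ_1/2 = 123/4, d_1 = (σ_2 - σ_1)/(6h_1) = -147/8. So p'(3) = -27/8.

-3.3750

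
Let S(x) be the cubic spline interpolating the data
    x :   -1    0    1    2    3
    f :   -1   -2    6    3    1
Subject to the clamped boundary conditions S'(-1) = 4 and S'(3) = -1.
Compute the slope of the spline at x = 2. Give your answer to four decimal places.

Write M_i for S''(x_i). With h_i = 1, 1, 1, 1 and divided differences Δ_i = -1, 8, -3, -2, the continuity of S' gives the tridiagonal system
  1·M_0 + 4·M_1 + 1·M_2 = 6(Δ_1 - Δ_0) = 54
  1·M_1 + 4·M_2 + 1·M_3 = 6(Δ_2 - Δ_1) = -66
  1·M_2 + 4·M_3 + 1·M_4 = 6(Δ_3 - Δ_2) = 6
Clamped end conditions give two more equations: 2h_0·M_0 + h_0·M_1 = 6(Δ_0 - S'(-1)) = -30 and h_3·M_3 + 2h_3·M_4 = 6(S'(3) - Δ_3) = 6.
Solving: M_0 = -797/28, M_1 = 377/14, M_2 = -101/4, M_3 = 113/14, M_4 = -29/28.
On [2, 3], S'(x) = b_3 + 2c_3·(x - 2) + 3d_3·(x - 2)² with b_3 = Δ_3 - h_3(2M_3 + M_4)/6 = -253/56, c_3 = M_3/2 = 113/28, d_3 = (M_4 - M_3)/(6h_3) = -85/56. So S'(2) = -253/56.

-4.5179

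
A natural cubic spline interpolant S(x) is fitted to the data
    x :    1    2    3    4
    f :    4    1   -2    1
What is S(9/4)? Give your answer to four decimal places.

Write σ_i for S''(x_i). With h_i = 1, 1, 1 and divided differences Δ_i = -3, -3, 3, the continuity of S' gives the tridiagonal system
  1·σ_0 + 4·σ_1 + 1·σ_2 = 6(Δ_1 - Δ_0) = 0
  1·σ_1 + 4·σ_2 + 1·σ_3 = 6(Δ_2 - Δ_1) = 36
Natural end conditions: σ_0 = σ_3 = 0.
Solving: σ_0 = 0, σ_1 = -12/5, σ_2 = 48/5, σ_3 = 0.
On [2, 3], S(x) = 1 - 19/5·(x - 2) - 6/5·(x - 2)² + 2·(x - 2)³.
With (x - 2) = 1/4: S(9/4) = 1/160.

0.0063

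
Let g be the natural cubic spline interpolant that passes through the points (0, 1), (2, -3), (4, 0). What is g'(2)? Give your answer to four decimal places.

-0.2500

Put M_i = g'' at the i-th knot. Here h = (2, 2) and Δ = (-2, 3/2), so the interior equations h_(i-1)·M_(i-1) + 2(h_(i-1)+h_i)·M_i + h_i·M_(i+1) = 6(Δ_i − Δ_(i-1)) read
  2·M_0 + 8·M_1 + 2·M_2 = 6(Δ_1 - Δ_0) = 21
Natural end conditions: M_0 = M_2 = 0.
Hence M_0 = 0, M_1 = 21/8, M_2 = 0.
On [2, 4], g'(x) = b_1 + 2c_1·(x - 2) + 3d_1·(x - 2)² with b_1 = Δ_1 - h_1(2M_1 + M_2)/6 = -1/4, c_1 = M_1/2 = 21/16, d_1 = (M_2 - M_1)/(6h_1) = -7/32. So g'(2) = -1/4.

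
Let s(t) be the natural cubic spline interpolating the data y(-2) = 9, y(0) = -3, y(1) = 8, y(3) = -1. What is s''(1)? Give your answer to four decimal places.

-18.8571

Put M_i = s'' at the i-th knot. Here h = (2, 1, 2) and Δ = (-6, 11, -9/2), so the interior equations h_(i-1)·M_(i-1) + 2(h_(i-1)+h_i)·M_i + h_i·M_(i+1) = 6(Δ_i − Δ_(i-1)) read
  2·M_0 + 6·M_1 + 1·M_2 = 6(Δ_1 - Δ_0) = 102
  1·M_1 + 6·M_2 + 2·M_3 = 6(Δ_2 - Δ_1) = -93
Natural end conditions: M_0 = M_3 = 0.
Solving the tridiagonal system: M_0 = 0, M_1 = 141/7, M_2 = -132/7, M_3 = 0.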